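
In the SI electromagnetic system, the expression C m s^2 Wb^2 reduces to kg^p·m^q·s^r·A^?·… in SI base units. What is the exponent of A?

-1

C = s·A.
Wb = kg·m²·s⁻²·A⁻¹.
So Wb² = kg²·m⁴·s⁻⁴·A⁻².
Combining: C·m·s²·Wb² = (s·A) · m · s² · (kg²·m⁴·s⁻⁴·A⁻²) = kg²·m⁵·s⁻¹·A⁻¹.
The exponent of A is -1.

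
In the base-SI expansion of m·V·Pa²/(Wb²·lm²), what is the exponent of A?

V = W/A (potential = power per current),
    = kg·m²·s⁻³·A⁻¹.
Wb = V·s (flux: a volt is a weber per second),
    = kg·m²·s⁻²·A⁻¹.
So Wb⁻² = kg⁻²·m⁻⁴·s⁴·A².
Pa = N/m² (pressure = force per area),
    = kg·m⁻¹·s⁻².
So Pa² = kg²·m⁻²·s⁻⁴.
lm = cd·sr = cd (luminous flux; sr is dimensionless).
So lm⁻² = cd⁻².
Combining: m·V·Wb⁻²·Pa²·lm⁻² = m · (kg·m²·s⁻³·A⁻¹) · (kg⁻²·m⁻⁴·s⁴·A²) · (kg²·m⁻²·s⁻⁴) · cd⁻² = kg·m⁻³·s⁻³·A·cd⁻².
The exponent of A is 1.

1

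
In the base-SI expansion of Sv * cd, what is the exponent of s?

-2

Sv = J/kg (equivalent dose = energy per mass),
    = m²·s⁻².
Combining: Sv·cd = (m²·s⁻²) · cd = m²·s⁻²·cd.
The exponent of s is -2.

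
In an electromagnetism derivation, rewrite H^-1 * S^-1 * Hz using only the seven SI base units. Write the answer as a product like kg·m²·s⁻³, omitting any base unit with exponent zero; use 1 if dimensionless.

s⁻²

H = Wb/A (inductance = flux per current),
    = kg·m²·s⁻²·A⁻².
So H⁻¹ = kg⁻¹·m⁻²·s²·A².
S = 1/Ω (conductance is reciprocal resistance),
    = kg⁻¹·m⁻²·s³·A².
So S⁻¹ = kg·m²·s⁻³·A⁻².
Hz = 1/s = s⁻¹ (frequency is cycles per second).
Combining: H⁻¹·S⁻¹·Hz = (kg⁻¹·m⁻²·s²·A²) · (kg·m²·s⁻³·A⁻²) · s⁻¹ = s⁻².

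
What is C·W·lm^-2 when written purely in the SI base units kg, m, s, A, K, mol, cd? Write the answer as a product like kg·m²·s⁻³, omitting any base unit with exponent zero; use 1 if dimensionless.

kg·m²·s⁻²·A·cd⁻²

C = A·s = s·A (charge = current × time).
W = J/s (power = energy per time),
    = kg·m²·s⁻³.
lm = cd·sr = cd (luminous flux; sr is dimensionless).
So lm⁻² = cd⁻².
Combining: C·W·lm⁻² = (s·A) · (kg·m²·s⁻³) · cd⁻² = kg·m²·s⁻²·A·cd⁻².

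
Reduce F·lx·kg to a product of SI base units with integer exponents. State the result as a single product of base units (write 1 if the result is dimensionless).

m⁻⁴·s⁴·A²·cd

F = C/V (capacitance = charge per voltage),
    = A·s/(kg·m²·s⁻³·A⁻¹) (substituting C and V),
    = kg⁻¹·m⁻²·s⁴·A².
lx = lm/m² (illuminance = luminous flux per area),
    = m⁻²·cd.
Combining: F·lx·kg = (kg⁻¹·m⁻²·s⁴·A²) · (m⁻²·cd) · kg = m⁻⁴·s⁴·A²·cd.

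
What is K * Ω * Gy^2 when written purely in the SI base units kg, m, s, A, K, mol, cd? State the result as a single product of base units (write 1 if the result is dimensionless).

Ω = kg·m²·s⁻³·A⁻².
Gy = m²·s⁻².
So Gy² = m⁴·s⁻⁴.
Combining: K·Ω·Gy² = K · (kg·m²·s⁻³·A⁻²) · (m⁴·s⁻⁴) = kg·m⁶·s⁻⁷·A⁻²·K.

kg·m⁶·s⁻⁷·A⁻²·K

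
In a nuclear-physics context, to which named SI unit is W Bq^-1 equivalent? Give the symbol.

W = J/s (power = energy per time),
    = kg·m²·s⁻³.
Bq = 1/s = s⁻¹ (activity is decays per second).
So Bq⁻¹ = s.
Combining: W·Bq⁻¹ = (kg·m²·s⁻³) · s = kg·m²·s⁻².
kg·m²·s⁻² is the base-SI form of the joule.

J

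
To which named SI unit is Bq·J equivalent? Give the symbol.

Bq = 1/s = s⁻¹ (activity is decays per second).
J = N·m (work = force × distance),
    = kg·m²·s⁻².
Combining: Bq·J = s⁻¹ · (kg·m²·s⁻²) = kg·m²·s⁻³.
kg·m²·s⁻³ is the base-SI form of the watt.

W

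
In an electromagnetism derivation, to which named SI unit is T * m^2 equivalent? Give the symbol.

Wb

T = kg·s⁻²·A⁻¹.
Combining: T·m² = (kg·s⁻²·A⁻¹) · m² = kg·m²·s⁻²·A⁻¹.
kg·m²·s⁻²·A⁻¹ is the base-SI form of the weber.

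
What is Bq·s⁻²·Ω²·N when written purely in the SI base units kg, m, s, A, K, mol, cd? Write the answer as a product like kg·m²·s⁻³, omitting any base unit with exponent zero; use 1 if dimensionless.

Bq = 1/s = s⁻¹ (activity is decays per second).
Ω = V/A (resistance = voltage per current),
    = kg·m²·s⁻³·A⁻².
So Ω² = kg²·m⁴·s⁻⁶·A⁻⁴.
N = kg·m/s² = kg·m·s⁻² (force = mass × acceleration).
Combining: Bq·s⁻²·Ω²·N = s⁻¹ · s⁻² · (kg²·m⁴·s⁻⁶·A⁻⁴) · (kg·m·s⁻²) = kg³·m⁵·s⁻¹¹·A⁻⁴.

kg³·m⁵·s⁻¹¹·A⁻⁴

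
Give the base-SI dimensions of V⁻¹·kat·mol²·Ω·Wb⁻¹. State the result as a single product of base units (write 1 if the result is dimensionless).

kg⁻¹·m⁻²·s·mol³

V = kg·m²·s⁻³·A⁻¹.
So V⁻¹ = kg⁻¹·m⁻²·s³·A.
kat = s⁻¹·mol.
Ω = kg·m²·s⁻³·A⁻².
Wb = kg·m²·s⁻²·A⁻¹.
So Wb⁻¹ = kg⁻¹·m⁻²·s²·A.
Combining: V⁻¹·kat·mol²·Ω·Wb⁻¹ = (kg⁻¹·m⁻²·s³·A) · (s⁻¹·mol) · mol² · (kg·m²·s⁻³·A⁻²) · (kg⁻¹·m⁻²·s²·A) = kg⁻¹·m⁻²·s·mol³.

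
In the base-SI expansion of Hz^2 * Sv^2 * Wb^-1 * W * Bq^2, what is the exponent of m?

4

Hz = 1/s = s⁻¹ (frequency is cycles per second).
So Hz² = s⁻².
Sv = J/kg (equivalent dose = energy per mass),
    = m²·s⁻².
So Sv² = m⁴·s⁻⁴.
Wb = V·s (flux: a volt is a weber per second),
    = kg·m²·s⁻²·A⁻¹.
So Wb⁻¹ = kg⁻¹·m⁻²·s²·A.
W = J/s (power = energy per time),
    = kg·m²·s⁻³.
Bq = 1/s = s⁻¹ (activity is decays per second).
So Bq² = s⁻².
Combining: Hz²·Sv²·Wb⁻¹·W·Bq² = s⁻² · (m⁴·s⁻⁴) · (kg⁻¹·m⁻²·s²·A) · (kg·m²·s⁻³) · s⁻² = m⁴·s⁻⁹·A.
The exponent of m is 4.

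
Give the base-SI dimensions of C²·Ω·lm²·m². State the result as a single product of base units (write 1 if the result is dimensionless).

C = s·A.
So C² = s²·A².
Ω = kg·m²·s⁻³·A⁻².
lm = cd.
So lm² = cd².
Combining: C²·Ω·lm²·m² = (s²·A²) · (kg·m²·s⁻³·A⁻²) · cd² · m² = kg·m⁴·s⁻¹·cd².

kg·m⁴·s⁻¹·cd²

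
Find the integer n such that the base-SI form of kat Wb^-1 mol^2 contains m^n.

kat = s⁻¹·mol.
Wb = kg·m²·s⁻²·A⁻¹.
So Wb⁻¹ = kg⁻¹·m⁻²·s²·A.
Combining: kat·Wb⁻¹·mol² = (s⁻¹·mol) · (kg⁻¹·m⁻²·s²·A) · mol² = kg⁻¹·m⁻²·s·A·mol³.
The exponent of m is -2.

-2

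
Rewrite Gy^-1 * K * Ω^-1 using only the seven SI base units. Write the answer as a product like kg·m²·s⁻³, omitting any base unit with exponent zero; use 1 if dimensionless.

Gy = m²·s⁻².
So Gy⁻¹ = m⁻²·s².
Ω = kg·m²·s⁻³·A⁻².
So Ω⁻¹ = kg⁻¹·m⁻²·s³·A².
Combining: Gy⁻¹·K·Ω⁻¹ = (m⁻²·s²) · K · (kg⁻¹·m⁻²·s³·A²) = kg⁻¹·m⁻⁴·s⁵·A²·K.

kg⁻¹·m⁻⁴·s⁵·A²·K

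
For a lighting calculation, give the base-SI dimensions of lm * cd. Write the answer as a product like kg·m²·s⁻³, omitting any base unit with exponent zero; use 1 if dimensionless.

cd²

lm = cd·sr = cd (luminous flux; sr is dimensionless).
Combining: lm·cd = cd · cd = cd².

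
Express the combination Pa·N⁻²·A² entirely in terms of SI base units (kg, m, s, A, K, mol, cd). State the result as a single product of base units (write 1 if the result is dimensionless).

kg⁻¹·m⁻³·s²·A²

Pa = N/m² (pressure = force per area),
    = kg·m⁻¹·s⁻².
N = kg·m/s² = kg·m·s⁻² (force = mass × acceleration).
So N⁻² = kg⁻²·m⁻²·s⁴.
Combining: Pa·N⁻²·A² = (kg·m⁻¹·s⁻²) · (kg⁻²·m⁻²·s⁴) · A² = kg⁻¹·m⁻³·s²·A².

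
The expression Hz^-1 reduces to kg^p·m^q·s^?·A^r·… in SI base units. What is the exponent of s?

1

Hz = s⁻¹.
So Hz⁻¹ = s.
The exponent of s is 1.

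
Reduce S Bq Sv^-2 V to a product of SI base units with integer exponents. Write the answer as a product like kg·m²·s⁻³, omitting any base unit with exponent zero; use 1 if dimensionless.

m⁻⁴·s³·A

S = kg⁻¹·m⁻²·s³·A².
Bq = s⁻¹.
Sv = m²·s⁻².
So Sv⁻² = m⁻⁴·s⁴.
V = kg·m²·s⁻³·A⁻¹.
Combining: S·Bq·Sv⁻²·V = (kg⁻¹·m⁻²·s³·A²) · s⁻¹ · (m⁻⁴·s⁴) · (kg·m²·s⁻³·A⁻¹) = m⁻⁴·s³·A.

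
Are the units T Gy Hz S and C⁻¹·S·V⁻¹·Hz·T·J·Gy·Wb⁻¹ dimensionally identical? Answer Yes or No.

Left side:
  T = Wb/m² (flux density = flux per area),
      = kg·s⁻²·A⁻¹.
  Gy = J/kg (absorbed dose = energy per mass),
      = m²·s⁻².
  Hz = 1/s = s⁻¹ (frequency is cycles per second).
  S = 1/Ω (conductance is reciprocal resistance),
      = kg⁻¹·m⁻²·s³·A².
  Combining: T·Gy·Hz·S = (kg·s⁻²·A⁻¹) · (m²·s⁻²) · s⁻¹ · (kg⁻¹·m⁻²·s³·A²) = s⁻²·A.
Right side:
  C = s·A.
  So C⁻¹ = s⁻¹·A⁻¹.
  S = kg⁻¹·m⁻²·s³·A².
  V = kg·m²·s⁻³·A⁻¹.
  So V⁻¹ = kg⁻¹·m⁻²·s³·A.
  Hz = s⁻¹.
  T = kg·s⁻²·A⁻¹.
  J = kg·m²·s⁻².
  Gy = m²·s⁻².
  Wb = kg·m²·s⁻²·A⁻¹.
  So Wb⁻¹ = kg⁻¹·m⁻²·s²·A.
  Combining: C⁻¹·S·V⁻¹·Hz·T·J·Gy·Wb⁻¹ = (s⁻¹·A⁻¹) · (kg⁻¹·m⁻²·s³·A²) · (kg⁻¹·m⁻²·s³·A) · s⁻¹ · (kg·s⁻²·A⁻¹) · (kg·m²·s⁻²) · (m²·s⁻²) · (kg⁻¹·m⁻²·s²·A) = kg⁻¹·m⁻²·A².
Left is s⁻²·A; right is kg⁻¹·m⁻²·A² — different.

No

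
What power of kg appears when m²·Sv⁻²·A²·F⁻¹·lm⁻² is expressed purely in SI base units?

Sv = J/kg (equivalent dose = energy per mass),
    = m²·s⁻².
So Sv⁻² = m⁻⁴·s⁴.
F = C/V (capacitance = charge per voltage),
    = A·s/(kg·m²·s⁻³·A⁻¹) (substituting C and V),
    = kg⁻¹·m⁻²·s⁴·A².
So F⁻¹ = kg·m²·s⁻⁴·A⁻².
lm = cd·sr = cd (luminous flux; sr is dimensionless).
So lm⁻² = cd⁻².
Combining: m²·Sv⁻²·A²·F⁻¹·lm⁻² = m² · (m⁻⁴·s⁴) · A² · (kg·m²·s⁻⁴·A⁻²) · cd⁻² = kg·cd⁻².
The exponent of kg is 1.

1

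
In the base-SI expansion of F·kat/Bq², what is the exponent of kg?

F = C/V (capacitance = charge per voltage),
    = A·s/(kg·m²·s⁻³·A⁻¹) (substituting C and V),
    = kg⁻¹·m⁻²·s⁴·A².
Bq = 1/s = s⁻¹ (activity is decays per second).
So Bq⁻² = s².
kat = mol/s = s⁻¹·mol (catalytic activity).
Combining: F·Bq⁻²·kat = (kg⁻¹·m⁻²·s⁴·A²) · s² · (s⁻¹·mol) = kg⁻¹·m⁻²·s⁵·A²·mol.
The exponent of kg is -1.

-1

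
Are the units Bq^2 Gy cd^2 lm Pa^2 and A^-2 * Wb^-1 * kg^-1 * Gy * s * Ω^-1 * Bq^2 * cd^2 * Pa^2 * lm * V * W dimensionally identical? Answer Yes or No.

No

Left side:
  Bq = s⁻¹.
  So Bq² = s⁻².
  Gy = m²·s⁻².
  lm = cd.
  Pa = kg·m⁻¹·s⁻².
  So Pa² = kg²·m⁻²·s⁻⁴.
  Combining: Bq²·Gy·cd²·lm·Pa² = s⁻² · (m²·s⁻²) · cd² · cd · (kg²·m⁻²·s⁻⁴) = kg²·s⁻⁸·cd³.
Right side:
  Wb = kg·m²·s⁻²·A⁻¹.
  So Wb⁻¹ = kg⁻¹·m⁻²·s²·A.
  Gy = m²·s⁻².
  Ω = kg·m²·s⁻³·A⁻².
  So Ω⁻¹ = kg⁻¹·m⁻²·s³·A².
  Bq = s⁻¹.
  So Bq² = s⁻².
  Pa = kg·m⁻¹·s⁻².
  So Pa² = kg²·m⁻²·s⁻⁴.
  lm = cd.
  V = kg·m²·s⁻³·A⁻¹.
  W = kg·m²·s⁻³.
  Combining: A⁻²·Wb⁻¹·kg⁻¹·Gy·s·Ω⁻¹·Bq²·cd²·Pa²·lm·V·W = A⁻² · (kg⁻¹·m⁻²·s²·A) · kg⁻¹ · (m²·s⁻²) · s · (kg⁻¹·m⁻²·s³·A²) · s⁻² · cd² · (kg²·m⁻²·s⁻⁴) · cd · (kg·m²·s⁻³·A⁻¹) · (kg·m²·s⁻³) = kg·s⁻⁸·cd³.
Left is kg²·s⁻⁸·cd³; right is kg·s⁻⁸·cd³ — different.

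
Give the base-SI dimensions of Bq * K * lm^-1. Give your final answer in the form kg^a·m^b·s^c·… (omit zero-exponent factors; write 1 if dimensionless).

Bq = s⁻¹.
lm = cd.
So lm⁻¹ = cd⁻¹.
Combining: Bq·K·lm⁻¹ = s⁻¹ · K · cd⁻¹ = s⁻¹·K·cd⁻¹.

s⁻¹·K·cd⁻¹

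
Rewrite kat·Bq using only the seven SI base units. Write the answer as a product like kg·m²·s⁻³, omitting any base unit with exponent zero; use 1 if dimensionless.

kat = s⁻¹·mol.
Bq = s⁻¹.
Combining: kat·Bq = (s⁻¹·mol) · s⁻¹ = s⁻²·mol.

s⁻²·mol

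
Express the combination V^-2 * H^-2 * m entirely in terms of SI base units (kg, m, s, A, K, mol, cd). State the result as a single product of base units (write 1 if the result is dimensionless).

kg⁻⁴·m⁻⁷·s¹⁰·A⁶

V = kg·m²·s⁻³·A⁻¹.
So V⁻² = kg⁻²·m⁻⁴·s⁶·A².
H = kg·m²·s⁻²·A⁻².
So H⁻² = kg⁻²·m⁻⁴·s⁴·A⁴.
Combining: V⁻²·H⁻²·m = (kg⁻²·m⁻⁴·s⁶·A²) · (kg⁻²·m⁻⁴·s⁴·A⁴) · m = kg⁻⁴·m⁻⁷·s¹⁰·A⁶.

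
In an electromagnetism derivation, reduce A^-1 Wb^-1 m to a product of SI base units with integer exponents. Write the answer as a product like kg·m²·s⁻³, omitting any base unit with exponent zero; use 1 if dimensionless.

kg⁻¹·m⁻¹·s²

Wb = V·s (flux: a volt is a weber per second),
    = kg·m²·s⁻²·A⁻¹.
So Wb⁻¹ = kg⁻¹·m⁻²·s²·A.
Combining: A⁻¹·Wb⁻¹·m = A⁻¹ · (kg⁻¹·m⁻²·s²·A) · m = kg⁻¹·m⁻¹·s².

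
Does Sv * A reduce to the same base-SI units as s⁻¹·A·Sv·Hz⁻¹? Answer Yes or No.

Left side:
  Sv = m²·s⁻².
  Combining: Sv·A = (m²·s⁻²) · A = m²·s⁻²·A.
Right side:
  Sv = J/kg (equivalent dose = energy per mass),
      = m²·s⁻².
  Hz = 1/s = s⁻¹ (frequency is cycles per second).
  So Hz⁻¹ = s.
  Combining: s⁻¹·A·Sv·Hz⁻¹ = s⁻¹ · A · (m²·s⁻²) · s = m²·s⁻²·A.
Both reduce to m²·s⁻²·A.

Yes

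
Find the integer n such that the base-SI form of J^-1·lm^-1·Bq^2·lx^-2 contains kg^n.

J = kg·m²·s⁻².
So J⁻¹ = kg⁻¹·m⁻²·s².
lm = cd.
So lm⁻¹ = cd⁻¹.
Bq = s⁻¹.
So Bq² = s⁻².
lx = m⁻²·cd.
So lx⁻² = m⁴·cd⁻².
Combining: J⁻¹·lm⁻¹·Bq²·lx⁻² = (kg⁻¹·m⁻²·s²) · cd⁻¹ · s⁻² · (m⁴·cd⁻²) = kg⁻¹·m²·cd⁻³.
The exponent of kg is -1.

-1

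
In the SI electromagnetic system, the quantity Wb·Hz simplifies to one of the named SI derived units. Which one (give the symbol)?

Wb = V·s (flux: a volt is a weber per second),
    = kg·m²·s⁻²·A⁻¹.
Hz = 1/s = s⁻¹ (frequency is cycles per second).
Combining: Wb·Hz = (kg·m²·s⁻²·A⁻¹) · s⁻¹ = kg·m²·s⁻³·A⁻¹.
kg·m²·s⁻³·A⁻¹ is the base-SI form of the volt.

V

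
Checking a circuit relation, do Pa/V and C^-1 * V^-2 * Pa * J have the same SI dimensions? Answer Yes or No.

Yes

Left side:
  Pa = N/m² (pressure = force per area),
      = kg·m⁻¹·s⁻².
  V = W/A (potential = power per current),
      = kg·m²·s⁻³·A⁻¹.
  So V⁻¹ = kg⁻¹·m⁻²·s³·A.
  Combining: Pa·V⁻¹ = (kg·m⁻¹·s⁻²) · (kg⁻¹·m⁻²·s³·A) = m⁻³·s·A.
Right side:
  C = A·s = s·A (charge = current × time).
  So C⁻¹ = s⁻¹·A⁻¹.
  V = W/A (potential = power per current),
      = kg·m²·s⁻³·A⁻¹.
  So V⁻² = kg⁻²·m⁻⁴·s⁶·A².
  Pa = N/m² (pressure = force per area),
      = kg·m⁻¹·s⁻².
  J = N·m (work = force × distance),
      = kg·m²·s⁻².
  Combining: C⁻¹·V⁻²·Pa·J = (s⁻¹·A⁻¹) · (kg⁻²·m⁻⁴·s⁶·A²) · (kg·m⁻¹·s⁻²) · (kg·m²·s⁻²) = m⁻³·s·A.
Both reduce to m⁻³·s·A.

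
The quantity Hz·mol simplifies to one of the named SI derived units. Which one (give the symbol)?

Hz = s⁻¹.
Combining: Hz·mol = s⁻¹ · mol = s⁻¹·mol.
s⁻¹·mol is the base-SI form of the katal.

kat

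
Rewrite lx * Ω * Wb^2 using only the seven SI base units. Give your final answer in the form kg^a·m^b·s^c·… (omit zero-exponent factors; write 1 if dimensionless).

lx = lm/m² (illuminance = luminous flux per area),
    = m⁻²·cd.
Ω = V/A (resistance = voltage per current),
    = kg·m²·s⁻³·A⁻².
Wb = V·s (flux: a volt is a weber per second),
    = kg·m²·s⁻²·A⁻¹.
So Wb² = kg²·m⁴·s⁻⁴·A⁻².
Combining: lx·Ω·Wb² = (m⁻²·cd) · (kg·m²·s⁻³·A⁻²) · (kg²·m⁴·s⁻⁴·A⁻²) = kg³·m⁴·s⁻⁷·A⁻⁴·cd.

kg³·m⁴·s⁻⁷·A⁻⁴·cd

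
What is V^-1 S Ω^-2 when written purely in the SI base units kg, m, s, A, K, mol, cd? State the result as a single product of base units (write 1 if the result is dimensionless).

kg⁻⁴·m⁻⁸·s¹²·A⁷

V = W/A (potential = power per current),
    = kg·m²·s⁻³·A⁻¹.
So V⁻¹ = kg⁻¹·m⁻²·s³·A.
S = 1/Ω (conductance is reciprocal resistance),
    = kg⁻¹·m⁻²·s³·A².
Ω = V/A (resistance = voltage per current),
    = kg·m²·s⁻³·A⁻².
So Ω⁻² = kg⁻²·m⁻⁴·s⁶·A⁴.
Combining: V⁻¹·S·Ω⁻² = (kg⁻¹·m⁻²·s³·A) · (kg⁻¹·m⁻²·s³·A²) · (kg⁻²·m⁻⁴·s⁶·A⁴) = kg⁻⁴·m⁻⁸·s¹²·A⁷.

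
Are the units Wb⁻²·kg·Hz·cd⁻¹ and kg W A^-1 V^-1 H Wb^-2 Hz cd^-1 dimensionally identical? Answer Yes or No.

No

Left side:
  Wb = V·s (flux: a volt is a weber per second),
      = kg·m²·s⁻²·A⁻¹.
  So Wb⁻² = kg⁻²·m⁻⁴·s⁴·A².
  Hz = 1/s = s⁻¹ (frequency is cycles per second).
  Combining: Wb⁻²·kg·Hz·cd⁻¹ = (kg⁻²·m⁻⁴·s⁴·A²) · kg · s⁻¹ · cd⁻¹ = kg⁻¹·m⁻⁴·s³·A²·cd⁻¹.
Right side:
  W = kg·m²·s⁻³.
  V = kg·m²·s⁻³·A⁻¹.
  So V⁻¹ = kg⁻¹·m⁻²·s³·A.
  H = kg·m²·s⁻²·A⁻².
  Wb = kg·m²·s⁻²·A⁻¹.
  So Wb⁻² = kg⁻²·m⁻⁴·s⁴·A².
  Hz = s⁻¹.
  Combining: kg·W·A⁻¹·V⁻¹·H·Wb⁻²·Hz·cd⁻¹ = kg · (kg·m²·s⁻³) · A⁻¹ · (kg⁻¹·m⁻²·s³·A) · (kg·m²·s⁻²·A⁻²) · (kg⁻²·m⁻⁴·s⁴·A²) · s⁻¹ · cd⁻¹ = m⁻²·s·cd⁻¹.
Left is kg⁻¹·m⁻⁴·s³·A²·cd⁻¹; right is m⁻²·s·cd⁻¹ — different.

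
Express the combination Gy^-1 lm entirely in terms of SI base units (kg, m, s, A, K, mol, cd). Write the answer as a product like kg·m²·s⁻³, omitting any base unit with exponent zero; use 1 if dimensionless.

Gy = J/kg (absorbed dose = energy per mass),
    = m²·s⁻².
So Gy⁻¹ = m⁻²·s².
lm = cd·sr = cd (luminous flux; sr is dimensionless).
Combining: Gy⁻¹·lm = (m⁻²·s²) · cd = m⁻²·s²·cd.

m⁻²·s²·cd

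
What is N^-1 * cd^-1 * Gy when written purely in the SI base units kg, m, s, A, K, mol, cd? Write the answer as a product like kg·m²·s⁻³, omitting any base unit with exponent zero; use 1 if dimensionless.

N = kg·m/s² = kg·m·s⁻² (force = mass × acceleration).
So N⁻¹ = kg⁻¹·m⁻¹·s².
Gy = J/kg (absorbed dose = energy per mass),
    = m²·s⁻².
Combining: N⁻¹·cd⁻¹·Gy = (kg⁻¹·m⁻¹·s²) · cd⁻¹ · (m²·s⁻²) = kg⁻¹·m·cd⁻¹.

kg⁻¹·m·cd⁻¹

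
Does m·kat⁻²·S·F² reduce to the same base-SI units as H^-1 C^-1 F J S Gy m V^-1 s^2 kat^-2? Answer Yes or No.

No

Left side:
  kat = s⁻¹·mol.
  So kat⁻² = s²·mol⁻².
  S = kg⁻¹·m⁻²·s³·A².
  F = kg⁻¹·m⁻²·s⁴·A².
  So F² = kg⁻²·m⁻⁴·s⁸·A⁴.
  Combining: m·kat⁻²·S·F² = m · (s²·mol⁻²) · (kg⁻¹·m⁻²·s³·A²) · (kg⁻²·m⁻⁴·s⁸·A⁴) = kg⁻³·m⁻⁵·s¹³·A⁶·mol⁻².
Right side:
  H = Wb/A (inductance = flux per current),
      = kg·m²·s⁻²·A⁻².
  So H⁻¹ = kg⁻¹·m⁻²·s²·A².
  C = A·s = s·A (charge = current × time).
  So C⁻¹ = s⁻¹·A⁻¹.
  F = C/V (capacitance = charge per voltage),
      = A·s/(kg·m²·s⁻³·A⁻¹) (substituting C and V),
      = kg⁻¹·m⁻²·s⁴·A².
  J = N·m (work = force × distance),
      = kg·m²·s⁻².
  S = 1/Ω (conductance is reciprocal resistance),
      = kg⁻¹·m⁻²·s³·A².
  Gy = J/kg (absorbed dose = energy per mass),
      = m²·s⁻².
  V = W/A (potential = power per current),
      = kg·m²·s⁻³·A⁻¹.
  So V⁻¹ = kg⁻¹·m⁻²·s³·A.
  kat = mol/s = s⁻¹·mol (catalytic activity).
  So kat⁻² = s²·mol⁻².
  Combining: H⁻¹·C⁻¹·F·J·S·Gy·m·V⁻¹·s²·kat⁻² = (kg⁻¹·m⁻²·s²·A²) · (s⁻¹·A⁻¹) · (kg⁻¹·m⁻²·s⁴·A²) · (kg·m²·s⁻²) · (kg⁻¹·m⁻²·s³·A²) · (m²·s⁻²) · m · (kg⁻¹·m⁻²·s³·A) · s² · (s²·mol⁻²) = kg⁻³·m⁻³·s¹¹·A⁶·mol⁻².
Left is kg⁻³·m⁻⁵·s¹³·A⁶·mol⁻²; right is kg⁻³·m⁻³·s¹¹·A⁶·mol⁻² — different.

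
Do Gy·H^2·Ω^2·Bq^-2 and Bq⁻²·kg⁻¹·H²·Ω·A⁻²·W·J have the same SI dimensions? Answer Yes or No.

Yes

Left side:
  Gy = J/kg (absorbed dose = energy per mass),
      = m²·s⁻².
  H = Wb/A (inductance = flux per current),
      = kg·m²·s⁻²·A⁻².
  So H² = kg²·m⁴·s⁻⁴·A⁻⁴.
  Ω = V/A (resistance = voltage per current),
      = kg·m²·s⁻³·A⁻².
  So Ω² = kg²·m⁴·s⁻⁶·A⁻⁴.
  Bq = 1/s = s⁻¹ (activity is decays per second).
  So Bq⁻² = s².
  Combining: Gy·H²·Ω²·Bq⁻² = (m²·s⁻²) · (kg²·m⁴·s⁻⁴·A⁻⁴) · (kg²·m⁴·s⁻⁶·A⁻⁴) · s² = kg⁴·m¹⁰·s⁻¹⁰·A⁻⁸.
Right side:
  Bq = 1/s = s⁻¹ (activity is decays per second).
  So Bq⁻² = s².
  H = Wb/A (inductance = flux per current),
      = kg·m²·s⁻²·A⁻².
  So H² = kg²·m⁴·s⁻⁴·A⁻⁴.
  Ω = V/A (resistance = voltage per current),
      = kg·m²·s⁻³·A⁻².
  W = J/s (power = energy per time),
      = kg·m²·s⁻³.
  J = N·m (work = force × distance),
      = kg·m²·s⁻².
  Combining: Bq⁻²·kg⁻¹·H²·Ω·A⁻²·W·J = s² · kg⁻¹ · (kg²·m⁴·s⁻⁴·A⁻⁴) · (kg·m²·s⁻³·A⁻²) · A⁻² · (kg·m²·s⁻³) · (kg·m²·s⁻²) = kg⁴·m¹⁰·s⁻¹⁰·A⁻⁸.
Both reduce to kg⁴·m¹⁰·s⁻¹⁰·A⁻⁸.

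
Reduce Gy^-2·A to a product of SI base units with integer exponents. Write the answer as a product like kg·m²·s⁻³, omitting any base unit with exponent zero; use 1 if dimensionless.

Gy = J/kg (absorbed dose = energy per mass),
    = m²·s⁻².
So Gy⁻² = m⁻⁴·s⁴.
Combining: Gy⁻²·A = (m⁻⁴·s⁴) · A = m⁻⁴·s⁴·A.

m⁻⁴·s⁴·A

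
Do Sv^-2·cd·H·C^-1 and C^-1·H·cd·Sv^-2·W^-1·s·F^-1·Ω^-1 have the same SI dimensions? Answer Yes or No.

Left side:
  Sv = m²·s⁻².
  So Sv⁻² = m⁻⁴·s⁴.
  H = kg·m²·s⁻²·A⁻².
  C = s·A.
  So C⁻¹ = s⁻¹·A⁻¹.
  Combining: Sv⁻²·cd·H·C⁻¹ = (m⁻⁴·s⁴) · cd · (kg·m²·s⁻²·A⁻²) · (s⁻¹·A⁻¹) = kg·m⁻²·s·A⁻³·cd.
Right side:
  C = A·s = s·A (charge = current × time).
  So C⁻¹ = s⁻¹·A⁻¹.
  H = Wb/A (inductance = flux per current),
      = kg·m²·s⁻²·A⁻².
  Sv = J/kg (equivalent dose = energy per mass),
      = m²·s⁻².
  So Sv⁻² = m⁻⁴·s⁴.
  W = J/s (power = energy per time),
      = kg·m²·s⁻³.
  So W⁻¹ = kg⁻¹·m⁻²·s³.
  F = C/V (capacitance = charge per voltage),
      = A·s/(kg·m²·s⁻³·A⁻¹) (substituting C and V),
      = kg⁻¹·m⁻²·s⁴·A².
  So F⁻¹ = kg·m²·s⁻⁴·A⁻².
  Ω = V/A (resistance = voltage per current),
      = kg·m²·s⁻³·A⁻².
  So Ω⁻¹ = kg⁻¹·m⁻²·s³·A².
  Combining: C⁻¹·H·cd·Sv⁻²·W⁻¹·s·F⁻¹·Ω⁻¹ = (s⁻¹·A⁻¹) · (kg·m²·s⁻²·A⁻²) · cd · (m⁻⁴·s⁴) · (kg⁻¹·m⁻²·s³) · s · (kg·m²·s⁻⁴·A⁻²) · (kg⁻¹·m⁻²·s³·A²) = m⁻⁴·s⁴·A⁻³·cd.
Left is kg·m⁻²·s·A⁻³·cd; right is m⁻⁴·s⁴·A⁻³·cd — different.

No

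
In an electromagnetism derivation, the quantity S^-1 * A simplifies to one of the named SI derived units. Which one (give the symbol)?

S = kg⁻¹·m⁻²·s³·A².
So S⁻¹ = kg·m²·s⁻³·A⁻².
Combining: S⁻¹·A = (kg·m²·s⁻³·A⁻²) · A = kg·m²·s⁻³·A⁻¹.
kg·m²·s⁻³·A⁻¹ is the base-SI form of the volt.

V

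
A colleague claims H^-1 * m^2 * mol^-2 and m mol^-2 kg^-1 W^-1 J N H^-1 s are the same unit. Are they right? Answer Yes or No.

Left side:
  H = kg·m²·s⁻²·A⁻².
  So H⁻¹ = kg⁻¹·m⁻²·s²·A².
  Combining: H⁻¹·m²·mol⁻² = (kg⁻¹·m⁻²·s²·A²) · m² · mol⁻² = kg⁻¹·s²·A²·mol⁻².
Right side:
  W = J/s (power = energy per time),
      = kg·m²·s⁻³.
  So W⁻¹ = kg⁻¹·m⁻²·s³.
  J = N·m (work = force × distance),
      = kg·m²·s⁻².
  N = kg·m/s² = kg·m·s⁻² (force = mass × acceleration).
  H = Wb/A (inductance = flux per current),
      = kg·m²·s⁻²·A⁻².
  So H⁻¹ = kg⁻¹·m⁻²·s²·A².
  Combining: m·mol⁻²·kg⁻¹·W⁻¹·J·N·H⁻¹·s = m · mol⁻² · kg⁻¹ · (kg⁻¹·m⁻²·s³) · (kg·m²·s⁻²) · (kg·m·s⁻²) · (kg⁻¹·m⁻²·s²·A²) · s = kg⁻¹·s²·A²·mol⁻².
Both reduce to kg⁻¹·s²·A²·mol⁻².

Yes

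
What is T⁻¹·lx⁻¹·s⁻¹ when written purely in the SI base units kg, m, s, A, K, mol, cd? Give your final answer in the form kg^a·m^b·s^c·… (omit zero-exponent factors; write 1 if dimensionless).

T = kg·s⁻²·A⁻¹.
So T⁻¹ = kg⁻¹·s²·A.
lx = m⁻²·cd.
So lx⁻¹ = m²·cd⁻¹.
Combining: T⁻¹·lx⁻¹·s⁻¹ = (kg⁻¹·s²·A) · (m²·cd⁻¹) · s⁻¹ = kg⁻¹·m²·s·A·cd⁻¹.

kg⁻¹·m²·s·A·cd⁻¹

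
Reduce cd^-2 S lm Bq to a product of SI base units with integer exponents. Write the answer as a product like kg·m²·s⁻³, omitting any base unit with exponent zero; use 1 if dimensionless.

S = kg⁻¹·m⁻²·s³·A².
lm = cd.
Bq = s⁻¹.
Combining: cd⁻²·S·lm·Bq = cd⁻² · (kg⁻¹·m⁻²·s³·A²) · cd · s⁻¹ = kg⁻¹·m⁻²·s²·A²·cd⁻¹.

kg⁻¹·m⁻²·s²·A²·cd⁻¹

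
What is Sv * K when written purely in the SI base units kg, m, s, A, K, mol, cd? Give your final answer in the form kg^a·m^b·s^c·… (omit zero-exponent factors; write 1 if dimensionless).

Sv = m²·s⁻².
Combining: Sv·K = (m²·s⁻²) · K = m²·s⁻²·K.

m²·s⁻²·K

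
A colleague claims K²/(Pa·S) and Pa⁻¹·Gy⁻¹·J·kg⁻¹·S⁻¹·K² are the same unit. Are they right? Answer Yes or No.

Yes

Left side:
  Pa = kg·m⁻¹·s⁻².
  So Pa⁻¹ = kg⁻¹·m·s².
  S = kg⁻¹·m⁻²·s³·A².
  So S⁻¹ = kg·m²·s⁻³·A⁻².
  Combining: K²·Pa⁻¹·S⁻¹ = K² · (kg⁻¹·m·s²) · (kg·m²·s⁻³·A⁻²) = m³·s⁻¹·A⁻²·K².
Right side:
  Pa = kg·m⁻¹·s⁻².
  So Pa⁻¹ = kg⁻¹·m·s².
  Gy = m²·s⁻².
  So Gy⁻¹ = m⁻²·s².
  J = kg·m²·s⁻².
  S = kg⁻¹·m⁻²·s³·A².
  So S⁻¹ = kg·m²·s⁻³·A⁻².
  Combining: Pa⁻¹·Gy⁻¹·J·kg⁻¹·S⁻¹·K² = (kg⁻¹·m·s²) · (m⁻²·s²) · (kg·m²·s⁻²) · kg⁻¹ · (kg·m²·s⁻³·A⁻²) · K² = m³·s⁻¹·A⁻²·K².
Both reduce to m³·s⁻¹·A⁻²·K².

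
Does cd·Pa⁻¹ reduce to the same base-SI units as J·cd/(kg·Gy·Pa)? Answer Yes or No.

Yes

Left side:
  Pa = kg·m⁻¹·s⁻².
  So Pa⁻¹ = kg⁻¹·m·s².
  Combining: cd·Pa⁻¹ = cd · (kg⁻¹·m·s²) = kg⁻¹·m·s²·cd.
Right side:
  J = kg·m²·s⁻².
  Gy = m²·s⁻².
  So Gy⁻¹ = m⁻²·s².
  Pa = kg·m⁻¹·s⁻².
  So Pa⁻¹ = kg⁻¹·m·s².
  Combining: kg⁻¹·J·cd·Gy⁻¹·Pa⁻¹ = kg⁻¹ · (kg·m²·s⁻²) · cd · (m⁻²·s²) · (kg⁻¹·m·s²) = kg⁻¹·m·s²·cd.
Both reduce to kg⁻¹·m·s²·cd.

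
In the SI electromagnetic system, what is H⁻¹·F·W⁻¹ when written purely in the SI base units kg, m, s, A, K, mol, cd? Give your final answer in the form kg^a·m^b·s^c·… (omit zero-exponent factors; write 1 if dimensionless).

kg⁻³·m⁻⁶·s⁹·A⁴

H = kg·m²·s⁻²·A⁻².
So H⁻¹ = kg⁻¹·m⁻²·s²·A².
F = kg⁻¹·m⁻²·s⁴·A².
W = kg·m²·s⁻³.
So W⁻¹ = kg⁻¹·m⁻²·s³.
Combining: H⁻¹·F·W⁻¹ = (kg⁻¹·m⁻²·s²·A²) · (kg⁻¹·m⁻²·s⁴·A²) · (kg⁻¹·m⁻²·s³) = kg⁻³·m⁻⁶·s⁹·A⁴.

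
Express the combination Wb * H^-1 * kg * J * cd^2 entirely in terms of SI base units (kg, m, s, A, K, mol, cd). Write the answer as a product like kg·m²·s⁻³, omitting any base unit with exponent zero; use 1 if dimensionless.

Wb = V·s (flux: a volt is a weber per second),
    = kg·m²·s⁻²·A⁻¹.
H = Wb/A (inductance = flux per current),
    = kg·m²·s⁻²·A⁻².
So H⁻¹ = kg⁻¹·m⁻²·s²·A².
J = N·m (work = force × distance),
    = kg·m²·s⁻².
Combining: Wb·H⁻¹·kg·J·cd² = (kg·m²·s⁻²·A⁻¹) · (kg⁻¹·m⁻²·s²·A²) · kg · (kg·m²·s⁻²) · cd² = kg²·m²·s⁻²·A·cd².

kg²·m²·s⁻²·A·cd²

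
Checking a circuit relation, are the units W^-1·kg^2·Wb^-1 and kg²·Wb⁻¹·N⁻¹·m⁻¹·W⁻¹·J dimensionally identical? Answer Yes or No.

Left side:
  W = kg·m²·s⁻³.
  So W⁻¹ = kg⁻¹·m⁻²·s³.
  Wb = kg·m²·s⁻²·A⁻¹.
  So Wb⁻¹ = kg⁻¹·m⁻²·s²·A.
  Combining: W⁻¹·kg²·Wb⁻¹ = (kg⁻¹·m⁻²·s³) · kg² · (kg⁻¹·m⁻²·s²·A) = m⁻⁴·s⁵·A.
Right side:
  Wb = V·s (flux: a volt is a weber per second),
      = kg·m²·s⁻²·A⁻¹.
  So Wb⁻¹ = kg⁻¹·m⁻²·s²·A.
  N = kg·m/s² = kg·m·s⁻² (force = mass × acceleration).
  So N⁻¹ = kg⁻¹·m⁻¹·s².
  W = J/s (power = energy per time),
      = kg·m²·s⁻³.
  So W⁻¹ = kg⁻¹·m⁻²·s³.
  J = N·m (work = force × distance),
      = kg·m²·s⁻².
  Combining: kg²·Wb⁻¹·N⁻¹·m⁻¹·W⁻¹·J = kg² · (kg⁻¹·m⁻²·s²·A) · (kg⁻¹·m⁻¹·s²) · m⁻¹ · (kg⁻¹·m⁻²·s³) · (kg·m²·s⁻²) = m⁻⁴·s⁵·A.
Both reduce to m⁻⁴·s⁵·A.

Yes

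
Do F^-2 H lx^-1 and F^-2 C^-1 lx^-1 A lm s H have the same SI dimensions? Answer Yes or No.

Left side:
  F = kg⁻¹·m⁻²·s⁴·A².
  So F⁻² = kg²·m⁴·s⁻⁸·A⁻⁴.
  H = kg·m²·s⁻²·A⁻².
  lx = m⁻²·cd.
  So lx⁻¹ = m²·cd⁻¹.
  Combining: F⁻²·H·lx⁻¹ = (kg²·m⁴·s⁻⁸·A⁻⁴) · (kg·m²·s⁻²·A⁻²) · (m²·cd⁻¹) = kg³·m⁸·s⁻¹⁰·A⁻⁶·cd⁻¹.
Right side:
  F = C/V (capacitance = charge per voltage),
      = A·s/(kg·m²·s⁻³·A⁻¹) (substituting C and V),
      = kg⁻¹·m⁻²·s⁴·A².
  So F⁻² = kg²·m⁴·s⁻⁸·A⁻⁴.
  C = A·s = s·A (charge = current × time).
  So C⁻¹ = s⁻¹·A⁻¹.
  lx = lm/m² (illuminance = luminous flux per area),
      = m⁻²·cd.
  So lx⁻¹ = m²·cd⁻¹.
  lm = cd·sr = cd (luminous flux; sr is dimensionless).
  H = Wb/A (inductance = flux per current),
      = kg·m²·s⁻²·A⁻².
  Combining: F⁻²·C⁻¹·lx⁻¹·A·lm·s·H = (kg²·m⁴·s⁻⁸·A⁻⁴) · (s⁻¹·A⁻¹) · (m²·cd⁻¹) · A · cd · s · (kg·m²·s⁻²·A⁻²) = kg³·m⁸·s⁻¹⁰·A⁻⁶.
Left is kg³·m⁸·s⁻¹⁰·A⁻⁶·cd⁻¹; right is kg³·m⁸·s⁻¹⁰·A⁻⁶ — different.

No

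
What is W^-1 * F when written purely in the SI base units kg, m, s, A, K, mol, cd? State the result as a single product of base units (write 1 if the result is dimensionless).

W = J/s (power = energy per time),
    = kg·m²·s⁻³.
So W⁻¹ = kg⁻¹·m⁻²·s³.
F = C/V (capacitance = charge per voltage),
    = A·s/(kg·m²·s⁻³·A⁻¹) (substituting C and V),
    = kg⁻¹·m⁻²·s⁴·A².
Combining: W⁻¹·F = (kg⁻¹·m⁻²·s³) · (kg⁻¹·m⁻²·s⁴·A²) = kg⁻²·m⁻⁴·s⁷·A².

kg⁻²·m⁻⁴·s⁷·A²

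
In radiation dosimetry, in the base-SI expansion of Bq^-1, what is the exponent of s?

1

Bq = s⁻¹.
So Bq⁻¹ = s.
The exponent of s is 1.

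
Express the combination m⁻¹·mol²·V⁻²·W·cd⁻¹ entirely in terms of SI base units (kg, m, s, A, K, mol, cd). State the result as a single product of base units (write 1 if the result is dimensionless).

V = kg·m²·s⁻³·A⁻¹.
So V⁻² = kg⁻²·m⁻⁴·s⁶·A².
W = kg·m²·s⁻³.
Combining: m⁻¹·mol²·V⁻²·W·cd⁻¹ = m⁻¹ · mol² · (kg⁻²·m⁻⁴·s⁶·A²) · (kg·m²·s⁻³) · cd⁻¹ = kg⁻¹·m⁻³·s³·A²·mol²·cd⁻¹.

kg⁻¹·m⁻³·s³·A²·mol²·cd⁻¹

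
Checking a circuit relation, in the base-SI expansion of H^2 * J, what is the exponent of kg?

3

H = kg·m²·s⁻²·A⁻².
So H² = kg²·m⁴·s⁻⁴·A⁻⁴.
J = kg·m²·s⁻².
Combining: H²·J = (kg²·m⁴·s⁻⁴·A⁻⁴) · (kg·m²·s⁻²) = kg³·m⁶·s⁻⁶·A⁻⁴.
The exponent of kg is 3.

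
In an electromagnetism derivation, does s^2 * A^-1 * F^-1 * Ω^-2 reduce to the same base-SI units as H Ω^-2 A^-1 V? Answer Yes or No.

Left side:
  F = C/V (capacitance = charge per voltage),
      = A·s/(kg·m²·s⁻³·A⁻¹) (substituting C and V),
      = kg⁻¹·m⁻²·s⁴·A².
  So F⁻¹ = kg·m²·s⁻⁴·A⁻².
  Ω = V/A (resistance = voltage per current),
      = kg·m²·s⁻³·A⁻².
  So Ω⁻² = kg⁻²·m⁻⁴·s⁶·A⁴.
  Combining: s²·A⁻¹·F⁻¹·Ω⁻² = s² · A⁻¹ · (kg·m²·s⁻⁴·A⁻²) · (kg⁻²·m⁻⁴·s⁶·A⁴) = kg⁻¹·m⁻²·s⁴·A.
Right side:
  H = Wb/A (inductance = flux per current),
      = kg·m²·s⁻²·A⁻².
  Ω = V/A (resistance = voltage per current),
      = kg·m²·s⁻³·A⁻².
  So Ω⁻² = kg⁻²·m⁻⁴·s⁶·A⁴.
  V = W/A (potential = power per current),
      = kg·m²·s⁻³·A⁻¹.
  Combining: H·Ω⁻²·A⁻¹·V = (kg·m²·s⁻²·A⁻²) · (kg⁻²·m⁻⁴·s⁶·A⁴) · A⁻¹ · (kg·m²·s⁻³·A⁻¹) = s.
Left is kg⁻¹·m⁻²·s⁴·A; right is s — different.

No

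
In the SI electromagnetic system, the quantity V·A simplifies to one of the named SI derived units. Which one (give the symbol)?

W

V = W/A (potential = power per current),
    = kg·m²·s⁻³·A⁻¹.
Combining: V·A = (kg·m²·s⁻³·A⁻¹) · A = kg·m²·s⁻³.
kg·m²·s⁻³ is the base-SI form of the watt.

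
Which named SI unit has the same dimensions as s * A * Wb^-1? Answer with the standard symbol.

S

Wb = V·s (flux: a volt is a weber per second),
    = kg·m²·s⁻²·A⁻¹.
So Wb⁻¹ = kg⁻¹·m⁻²·s²·A.
Combining: s·A·Wb⁻¹ = s · A · (kg⁻¹·m⁻²·s²·A) = kg⁻¹·m⁻²·s³·A².
kg⁻¹·m⁻²·s³·A² is the base-SI form of the siemens.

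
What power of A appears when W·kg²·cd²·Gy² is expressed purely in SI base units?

0

W = kg·m²·s⁻³.
Gy = m²·s⁻².
So Gy² = m⁴·s⁻⁴.
Combining: W·kg²·cd²·Gy² = (kg·m²·s⁻³) · kg² · cd² · (m⁴·s⁻⁴) = kg³·m⁶·s⁻⁷·cd².
The exponent of A is 0.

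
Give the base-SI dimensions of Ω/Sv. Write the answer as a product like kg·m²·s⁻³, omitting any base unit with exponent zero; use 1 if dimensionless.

Sv = m²·s⁻².
So Sv⁻¹ = m⁻²·s².
Ω = kg·m²·s⁻³·A⁻².
Combining: Sv⁻¹·Ω = (m⁻²·s²) · (kg·m²·s⁻³·A⁻²) = kg·s⁻¹·A⁻².

kg·s⁻¹·A⁻²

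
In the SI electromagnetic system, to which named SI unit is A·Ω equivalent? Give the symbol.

Ω = V/A (resistance = voltage per current),
    = kg·m²·s⁻³·A⁻².
Combining: A·Ω = A · (kg·m²·s⁻³·A⁻²) = kg·m²·s⁻³·A⁻¹.
kg·m²·s⁻³·A⁻¹ is the base-SI form of the volt.

V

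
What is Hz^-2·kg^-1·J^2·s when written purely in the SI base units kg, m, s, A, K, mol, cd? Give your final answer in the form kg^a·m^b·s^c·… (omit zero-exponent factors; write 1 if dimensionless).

kg·m⁴·s⁻¹

Hz = 1/s = s⁻¹ (frequency is cycles per second).
So Hz⁻² = s².
J = N·m (work = force × distance),
    = kg·m²·s⁻².
So J² = kg²·m⁴·s⁻⁴.
Combining: Hz⁻²·kg⁻¹·J²·s = s² · kg⁻¹ · (kg²·m⁴·s⁻⁴) · s = kg·m⁴·s⁻¹.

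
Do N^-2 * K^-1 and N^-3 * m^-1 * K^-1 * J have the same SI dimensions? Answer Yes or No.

Left side:
  N = kg·m/s² = kg·m·s⁻² (force = mass × acceleration).
  So N⁻² = kg⁻²·m⁻²·s⁴.
  Combining: N⁻²·K⁻¹ = (kg⁻²·m⁻²·s⁴) · K⁻¹ = kg⁻²·m⁻²·s⁴·K⁻¹.
Right side:
  N = kg·m/s² = kg·m·s⁻² (force = mass × acceleration).
  So N⁻³ = kg⁻³·m⁻³·s⁶.
  J = N·m (work = force × distance),
      = kg·m²·s⁻².
  Combining: N⁻³·m⁻¹·K⁻¹·J = (kg⁻³·m⁻³·s⁶) · m⁻¹ · K⁻¹ · (kg·m²·s⁻²) = kg⁻²·m⁻²·s⁴·K⁻¹.
Both reduce to kg⁻²·m⁻²·s⁴·K⁻¹.

Yes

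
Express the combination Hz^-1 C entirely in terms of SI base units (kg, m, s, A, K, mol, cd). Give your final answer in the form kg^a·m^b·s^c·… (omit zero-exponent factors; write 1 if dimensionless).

Hz = 1/s = s⁻¹ (frequency is cycles per second).
So Hz⁻¹ = s.
C = A·s = s·A (charge = current × time).
Combining: Hz⁻¹·C = s · (s·A) = s²·A.

s²·A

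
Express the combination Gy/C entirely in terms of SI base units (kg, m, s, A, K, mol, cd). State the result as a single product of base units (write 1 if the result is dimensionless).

C = A·s = s·A (charge = current × time).
So C⁻¹ = s⁻¹·A⁻¹.
Gy = J/kg (absorbed dose = energy per mass),
    = m²·s⁻².
Combining: C⁻¹·Gy = (s⁻¹·A⁻¹) · (m²·s⁻²) = m²·s⁻³·A⁻¹.

m²·s⁻³·A⁻¹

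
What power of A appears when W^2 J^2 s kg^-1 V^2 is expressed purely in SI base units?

W = J/s (power = energy per time),
    = kg·m²·s⁻³.
So W² = kg²·m⁴·s⁻⁶.
J = N·m (work = force × distance),
    = kg·m²·s⁻².
So J² = kg²·m⁴·s⁻⁴.
V = W/A (potential = power per current),
    = kg·m²·s⁻³·A⁻¹.
So V² = kg²·m⁴·s⁻⁶·A⁻².
Combining: W²·J²·s·kg⁻¹·V² = (kg²·m⁴·s⁻⁶) · (kg²·m⁴·s⁻⁴) · s · kg⁻¹ · (kg²·m⁴·s⁻⁶·A⁻²) = kg⁵·m¹²·s⁻¹⁵·A⁻².
The exponent of A is -2.

-2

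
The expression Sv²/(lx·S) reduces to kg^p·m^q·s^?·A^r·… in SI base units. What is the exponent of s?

-7

Sv = m²·s⁻².
So Sv² = m⁴·s⁻⁴.
lx = m⁻²·cd.
So lx⁻¹ = m²·cd⁻¹.
S = kg⁻¹·m⁻²·s³·A².
So S⁻¹ = kg·m²·s⁻³·A⁻².
Combining: Sv²·lx⁻¹·S⁻¹ = (m⁴·s⁻⁴) · (m²·cd⁻¹) · (kg·m²·s⁻³·A⁻²) = kg·m⁸·s⁻⁷·A⁻²·cd⁻¹.
The exponent of s is -7.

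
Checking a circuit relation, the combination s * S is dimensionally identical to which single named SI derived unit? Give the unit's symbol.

S = 1/Ω (conductance is reciprocal resistance),
    = kg⁻¹·m⁻²·s³·A².
Combining: s·S = s · (kg⁻¹·m⁻²·s³·A²) = kg⁻¹·m⁻²·s⁴·A².
kg⁻¹·m⁻²·s⁴·A² is the base-SI form of the farad.

F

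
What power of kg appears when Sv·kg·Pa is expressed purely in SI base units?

Sv = J/kg (equivalent dose = energy per mass),
    = m²·s⁻².
Pa = N/m² (pressure = force per area),
    = kg·m⁻¹·s⁻².
Combining: Sv·kg·Pa = (m²·s⁻²) · kg · (kg·m⁻¹·s⁻²) = kg²·m·s⁻⁴.
The exponent of kg is 2.

2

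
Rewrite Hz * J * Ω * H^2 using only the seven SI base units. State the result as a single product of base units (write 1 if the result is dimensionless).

Hz = s⁻¹.
J = kg·m²·s⁻².
Ω = kg·m²·s⁻³·A⁻².
H = kg·m²·s⁻²·A⁻².
So H² = kg²·m⁴·s⁻⁴·A⁻⁴.
Combining: Hz·J·Ω·H² = s⁻¹ · (kg·m²·s⁻²) · (kg·m²·s⁻³·A⁻²) · (kg²·m⁴·s⁻⁴·A⁻⁴) = kg⁴·m⁸·s⁻¹⁰·A⁻⁶.

kg⁴·m⁸·s⁻¹⁰·A⁻⁶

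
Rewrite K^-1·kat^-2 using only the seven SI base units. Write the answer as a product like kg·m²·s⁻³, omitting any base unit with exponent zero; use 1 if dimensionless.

s²·K⁻¹·mol⁻²

kat = s⁻¹·mol.
So kat⁻² = s²·mol⁻².
Combining: K⁻¹·kat⁻² = K⁻¹ · (s²·mol⁻²) = s²·K⁻¹·mol⁻².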